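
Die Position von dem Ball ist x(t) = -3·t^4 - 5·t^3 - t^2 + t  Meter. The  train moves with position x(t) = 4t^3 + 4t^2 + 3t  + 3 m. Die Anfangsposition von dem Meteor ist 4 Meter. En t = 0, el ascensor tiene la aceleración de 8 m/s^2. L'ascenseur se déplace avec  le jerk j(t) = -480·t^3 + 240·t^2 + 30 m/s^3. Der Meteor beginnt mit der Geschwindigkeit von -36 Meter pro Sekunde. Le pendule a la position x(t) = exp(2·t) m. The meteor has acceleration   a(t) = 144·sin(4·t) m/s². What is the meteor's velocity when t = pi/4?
To solve this, we need to take 1 integral of our acceleration equation a(t) = 144·sin(4·t). Taking ∫a(t)dt and applying v(0) = -36, we find v(t) = -36·cos(4·t). From the given velocity equation v(t) = -36·cos(4·t), we substitute t = pi/4 to get v = 36.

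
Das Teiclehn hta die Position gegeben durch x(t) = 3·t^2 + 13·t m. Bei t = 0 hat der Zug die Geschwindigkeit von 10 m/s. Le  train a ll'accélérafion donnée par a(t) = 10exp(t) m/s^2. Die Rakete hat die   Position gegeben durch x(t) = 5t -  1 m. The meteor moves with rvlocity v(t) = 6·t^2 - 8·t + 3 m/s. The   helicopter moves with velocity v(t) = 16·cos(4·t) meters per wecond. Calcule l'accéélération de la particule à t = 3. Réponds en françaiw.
Nous devons dériver notre équation de la position x(t) = 3·t^2 + 13·t 2 fois. En prenant d/dt de x(t), nous trouvons v(t) = 6·t + 13. En prenant d/dt de v(t), nous trouvons a(t) = 6. De l'équation de l'accélération a(t) = 6, nous substituons t = 3 pour obtenir a = 6.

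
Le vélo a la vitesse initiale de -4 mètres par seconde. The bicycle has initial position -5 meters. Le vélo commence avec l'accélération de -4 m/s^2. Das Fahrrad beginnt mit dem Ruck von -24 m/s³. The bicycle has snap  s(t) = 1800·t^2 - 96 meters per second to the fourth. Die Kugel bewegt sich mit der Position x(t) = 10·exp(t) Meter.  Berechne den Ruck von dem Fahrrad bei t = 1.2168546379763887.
Ausgehend von dem Snap s(t) = 1800·t^2 - 96, nehmen wir 1 Integral. Mit ∫s(t)dt und Anwendung von j(0) = -24, finden wir j(t) = 600·t^3 - 96·t - 24. Wir haben den Ruck j(t) = 600·t^3 - 96·t - 24. Durch Einsetzen von t = 1.2168546379763887: j(1.2168546379763887) = 940.285659470521.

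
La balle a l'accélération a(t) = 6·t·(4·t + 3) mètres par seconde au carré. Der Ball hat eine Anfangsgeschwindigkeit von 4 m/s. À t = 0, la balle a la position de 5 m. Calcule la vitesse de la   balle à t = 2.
Nous devons trouver l'intégrale de notre équation de l'accélération a(t) = 6·t·(4·t + 3) 1 fois. L'intégrale de l'accélération est la vitesse. En utilisant v(0) = 4, nous obtenons v(t) = 8·t^3 + 9·t^2 + 4. Nous avons la vitesse v(t) = 8·t^3 + 9·t^2 + 4. En substituant t = 2: v(2) = 104.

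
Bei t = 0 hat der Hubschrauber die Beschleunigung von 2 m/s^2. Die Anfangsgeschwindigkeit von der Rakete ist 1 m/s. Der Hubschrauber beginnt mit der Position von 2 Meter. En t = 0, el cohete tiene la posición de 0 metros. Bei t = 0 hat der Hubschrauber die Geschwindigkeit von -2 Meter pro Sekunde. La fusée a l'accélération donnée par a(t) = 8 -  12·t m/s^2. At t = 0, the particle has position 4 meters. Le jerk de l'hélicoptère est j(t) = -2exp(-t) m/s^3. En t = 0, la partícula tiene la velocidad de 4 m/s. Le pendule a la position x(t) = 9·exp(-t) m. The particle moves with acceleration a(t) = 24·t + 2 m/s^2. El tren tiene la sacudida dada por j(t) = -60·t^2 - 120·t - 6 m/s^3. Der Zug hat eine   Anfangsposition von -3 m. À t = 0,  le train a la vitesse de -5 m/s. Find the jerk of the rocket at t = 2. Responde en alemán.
Wir müssen unsere Gleichung für die Beschleunigung a(t) = 8 - 12·t 1-mal ableiten. Mit d/dt von a(t) finden wir j(t) = -12. Mit j(t) = -12 und Einsetzen von t = 2, finden wir j = -12.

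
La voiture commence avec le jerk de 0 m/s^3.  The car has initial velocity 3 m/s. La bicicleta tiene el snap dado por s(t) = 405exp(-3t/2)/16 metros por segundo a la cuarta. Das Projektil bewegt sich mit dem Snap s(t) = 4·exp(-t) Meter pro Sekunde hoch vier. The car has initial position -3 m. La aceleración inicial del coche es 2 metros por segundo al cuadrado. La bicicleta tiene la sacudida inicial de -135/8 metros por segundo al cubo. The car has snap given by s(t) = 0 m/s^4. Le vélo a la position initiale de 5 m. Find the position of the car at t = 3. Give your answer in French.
Pour résoudre ceci, nous devons prendre 4 primitives de notre équation du snap s(t) = 0. En prenant ∫s(t)dt et en appliquant j(0) = 0, nous trouvons j(t) = 0. En intégrant le jerk et en utilisant la condition initiale a(0) = 2, nous obtenons a(t) = 2. La primitive de l'accélération est la vitesse. En utilisant v(0) = 3, nous obtenons v(t) = 2·t + 3. En intégrant la vitesse et en utilisant la condition initiale x(0) = -3, nous obtenons x(t) = t^2 + 3·t - 3. Nous avons la position x(t) = t^2 + 3·t - 3. En substituant t = 3: x(3) = 15.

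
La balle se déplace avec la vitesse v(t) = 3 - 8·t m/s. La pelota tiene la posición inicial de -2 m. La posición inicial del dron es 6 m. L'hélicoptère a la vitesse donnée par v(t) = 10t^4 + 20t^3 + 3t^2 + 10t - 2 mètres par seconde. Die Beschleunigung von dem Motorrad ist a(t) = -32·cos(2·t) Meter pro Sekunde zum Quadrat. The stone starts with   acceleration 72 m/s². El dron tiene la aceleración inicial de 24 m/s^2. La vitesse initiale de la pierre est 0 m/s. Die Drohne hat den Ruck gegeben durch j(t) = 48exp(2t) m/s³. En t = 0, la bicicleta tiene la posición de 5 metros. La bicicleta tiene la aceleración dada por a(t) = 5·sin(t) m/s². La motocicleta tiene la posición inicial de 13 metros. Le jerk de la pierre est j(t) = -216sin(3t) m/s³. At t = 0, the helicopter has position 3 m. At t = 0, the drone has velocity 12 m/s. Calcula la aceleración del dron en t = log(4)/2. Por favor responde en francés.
Pour résoudre ceci, nous devons prendre 1 primitive de notre équation du jerk j(t) = 48·exp(2·t). En intégrant le jerk et en utilisant la condition initiale a(0) = 24, nous obtenons a(t) = 24·exp(2·t). En utilisant a(t) = 24·exp(2·t) et en substituant t = log(4)/2, nous trouvons a = 96.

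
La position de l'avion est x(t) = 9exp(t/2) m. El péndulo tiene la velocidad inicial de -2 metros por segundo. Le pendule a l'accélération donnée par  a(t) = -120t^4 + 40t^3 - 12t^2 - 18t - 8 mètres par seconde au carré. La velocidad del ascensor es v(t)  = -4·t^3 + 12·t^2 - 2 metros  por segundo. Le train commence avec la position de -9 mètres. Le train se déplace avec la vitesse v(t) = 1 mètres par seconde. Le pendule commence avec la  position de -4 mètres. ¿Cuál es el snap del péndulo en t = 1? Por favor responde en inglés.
Starting from acceleration a(t) = -120·t^4 + 40·t^3 - 12·t^2 - 18·t - 8, we take 2 derivatives. The derivative of acceleration gives jerk: j(t) = -480·t^3 + 120·t^2 - 24·t - 18. The derivative of jerk gives snap: s(t) = -1440·t^2 + 240·t - 24. Using s(t) = -1440·t^2 + 240·t - 24 and substituting t = 1, we find s = -1224.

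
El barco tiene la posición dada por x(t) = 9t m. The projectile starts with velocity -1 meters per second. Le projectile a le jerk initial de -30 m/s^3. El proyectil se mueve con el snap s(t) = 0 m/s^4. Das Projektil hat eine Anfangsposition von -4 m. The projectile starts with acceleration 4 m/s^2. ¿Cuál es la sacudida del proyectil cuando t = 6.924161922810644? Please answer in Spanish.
Para resolver esto, necesitamos tomar 1 antiderivada de nuestra ecuación del snap s(t) = 0. La integral del snap, con j(0) = -30, da la sacudida: j(t) = -30. De la ecuación de la sacudida j(t) = -30, sustituimos t = 6.924161922810644 para obtener j = -30.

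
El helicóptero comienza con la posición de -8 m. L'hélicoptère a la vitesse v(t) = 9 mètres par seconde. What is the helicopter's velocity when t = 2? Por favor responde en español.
Usando v(t) = 9 y sustituyendo t = 2, encontramos v = 9.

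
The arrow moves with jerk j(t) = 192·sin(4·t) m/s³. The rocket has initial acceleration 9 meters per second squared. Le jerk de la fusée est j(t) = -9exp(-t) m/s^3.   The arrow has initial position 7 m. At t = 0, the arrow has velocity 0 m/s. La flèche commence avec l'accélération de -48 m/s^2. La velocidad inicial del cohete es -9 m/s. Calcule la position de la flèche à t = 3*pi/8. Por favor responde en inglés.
To find the answer, we compute 3 integrals of j(t) = 192·sin(4·t). Taking ∫j(t)dt and applying a(0) = -48, we find a(t) = -48·cos(4·t). The antiderivative of acceleration, with v(0) = 0, gives velocity: v(t) = -12·sin(4·t). Integrating velocity and using the initial condition x(0) = 7, we get x(t) = 3·cos(4·t) + 4. From the given position equation x(t) = 3·cos(4·t) + 4, we substitute t = 3*pi/8 to get x = 4.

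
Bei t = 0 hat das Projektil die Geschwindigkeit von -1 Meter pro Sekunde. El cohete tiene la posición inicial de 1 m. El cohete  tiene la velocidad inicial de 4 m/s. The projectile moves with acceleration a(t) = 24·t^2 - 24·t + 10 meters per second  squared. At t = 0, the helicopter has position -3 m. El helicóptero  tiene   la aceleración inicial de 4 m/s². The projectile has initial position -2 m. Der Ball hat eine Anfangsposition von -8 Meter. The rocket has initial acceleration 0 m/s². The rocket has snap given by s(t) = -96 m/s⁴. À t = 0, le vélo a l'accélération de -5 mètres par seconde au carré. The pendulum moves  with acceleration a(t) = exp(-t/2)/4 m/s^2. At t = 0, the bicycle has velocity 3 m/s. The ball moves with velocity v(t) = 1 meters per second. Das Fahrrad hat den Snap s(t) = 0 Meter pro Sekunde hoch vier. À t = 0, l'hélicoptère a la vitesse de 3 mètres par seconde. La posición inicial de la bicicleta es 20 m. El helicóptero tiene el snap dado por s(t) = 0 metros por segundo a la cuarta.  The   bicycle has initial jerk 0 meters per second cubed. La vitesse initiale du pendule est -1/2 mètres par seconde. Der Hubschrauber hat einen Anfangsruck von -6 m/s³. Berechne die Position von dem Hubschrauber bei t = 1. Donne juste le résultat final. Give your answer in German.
Bei t = 1, x = 1.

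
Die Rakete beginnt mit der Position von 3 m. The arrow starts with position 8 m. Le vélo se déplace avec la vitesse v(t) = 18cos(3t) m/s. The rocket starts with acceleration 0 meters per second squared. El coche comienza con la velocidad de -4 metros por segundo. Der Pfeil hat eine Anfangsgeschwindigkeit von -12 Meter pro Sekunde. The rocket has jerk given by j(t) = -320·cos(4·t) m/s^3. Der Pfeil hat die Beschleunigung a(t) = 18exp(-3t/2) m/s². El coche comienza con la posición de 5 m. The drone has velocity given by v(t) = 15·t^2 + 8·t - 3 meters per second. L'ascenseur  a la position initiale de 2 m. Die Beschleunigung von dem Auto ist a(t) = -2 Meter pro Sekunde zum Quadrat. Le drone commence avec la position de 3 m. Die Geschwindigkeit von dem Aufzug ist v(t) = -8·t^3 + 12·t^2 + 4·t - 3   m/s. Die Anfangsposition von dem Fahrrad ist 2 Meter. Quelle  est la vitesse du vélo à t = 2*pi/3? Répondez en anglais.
Using v(t) = 18·cos(3·t) and substituting t = 2*pi/3, we find v = 18.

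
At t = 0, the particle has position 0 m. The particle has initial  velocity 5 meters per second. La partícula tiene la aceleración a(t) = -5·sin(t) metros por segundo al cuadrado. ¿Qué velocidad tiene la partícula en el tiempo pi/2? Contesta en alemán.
Wir müssen unsere Gleichung für die Beschleunigung a(t) = -5·sin(t) 1-mal integrieren. Die Stammfunktion von der Beschleunigung, mit v(0) = 5, ergibt die Geschwindigkeit: v(t) = 5·cos(t). Mit v(t) = 5·cos(t) und Einsetzen von t = pi/2, finden wir v = 0.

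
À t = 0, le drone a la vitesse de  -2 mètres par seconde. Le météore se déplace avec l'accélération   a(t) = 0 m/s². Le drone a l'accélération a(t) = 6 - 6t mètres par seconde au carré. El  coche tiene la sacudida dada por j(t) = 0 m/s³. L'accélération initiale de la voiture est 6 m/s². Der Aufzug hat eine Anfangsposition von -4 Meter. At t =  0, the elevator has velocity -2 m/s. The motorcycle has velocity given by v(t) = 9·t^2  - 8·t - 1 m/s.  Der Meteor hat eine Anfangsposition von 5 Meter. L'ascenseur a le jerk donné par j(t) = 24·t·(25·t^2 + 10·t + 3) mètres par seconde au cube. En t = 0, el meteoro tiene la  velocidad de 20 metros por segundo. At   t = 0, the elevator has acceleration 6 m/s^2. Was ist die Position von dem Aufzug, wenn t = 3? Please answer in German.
Wir müssen unsere Gleichung für den Ruck j(t) = 24·t·(25·t^2 + 10·t + 3) 3-mal integrieren. Das Integral von dem Ruck, mit a(0) = 6, ergibt die Beschleunigung: a(t) = 150·t^4 + 80·t^3 + 36·t^2 + 6. Das Integral von der Beschleunigung, mit v(0) = -2, ergibt die Geschwindigkeit: v(t) = 30·t^5 + 20·t^4 + 12·t^3 + 6·t - 2. Mit ∫v(t)dt und Anwendung von x(0) = -4, finden wir x(t) = 5·t^6 + 4·t^5 + 3·t^4 + 3·t^2 - 2·t - 4. Aus der Gleichung für die Position x(t) = 5·t^6 + 4·t^5 + 3·t^4 + 3·t^2 - 2·t - 4, setzen wir t = 3 ein und erhalten x = 4877.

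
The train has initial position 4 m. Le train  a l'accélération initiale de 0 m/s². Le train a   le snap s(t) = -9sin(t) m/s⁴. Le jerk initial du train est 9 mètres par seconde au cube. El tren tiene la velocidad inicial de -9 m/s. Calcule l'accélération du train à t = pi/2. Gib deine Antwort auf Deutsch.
Um dies zu lösen, müssen wir 2 Integrale unserer Gleichung für den Snap s(t) = -9·sin(t) finden. Mit ∫s(t)dt und Anwendung von j(0) = 9, finden wir j(t) = 9·cos(t). Die Stammfunktion von dem Ruck ist die Beschleunigung. Mit a(0) = 0 erhalten wir a(t) = 9·sin(t). Wir haben die Beschleunigung a(t) = 9·sin(t). Durch Einsetzen von t = pi/2: a(pi/2) = 9.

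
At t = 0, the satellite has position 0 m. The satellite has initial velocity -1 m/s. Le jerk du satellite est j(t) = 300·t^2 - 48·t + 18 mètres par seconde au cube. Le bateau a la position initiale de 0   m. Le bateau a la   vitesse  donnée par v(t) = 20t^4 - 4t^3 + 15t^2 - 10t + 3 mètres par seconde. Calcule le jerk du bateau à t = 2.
Pour résoudre ceci, nous devons prendre 2 dérivées de notre équation de la vitesse v(t) = 20·t^4 - 4·t^3 + 15·t^2 - 10·t + 3. La dérivée de la vitesse donne l'accélération: a(t) = 80·t^3 - 12·t^2 + 30·t - 10. En dérivant l'accélération, nous obtenons le jerk: j(t) = 240·t^2 - 24·t + 30. En utilisant j(t) = 240·t^2 - 24·t + 30 et en substituant t = 2, nous trouvons j = 942.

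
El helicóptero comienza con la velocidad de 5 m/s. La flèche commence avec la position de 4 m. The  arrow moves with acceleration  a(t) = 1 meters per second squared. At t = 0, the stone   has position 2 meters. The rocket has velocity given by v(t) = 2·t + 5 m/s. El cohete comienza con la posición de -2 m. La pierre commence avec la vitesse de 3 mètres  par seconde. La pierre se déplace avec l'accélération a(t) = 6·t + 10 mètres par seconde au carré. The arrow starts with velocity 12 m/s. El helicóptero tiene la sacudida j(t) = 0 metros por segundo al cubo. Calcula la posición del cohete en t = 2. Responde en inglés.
To solve this, we need to take 1 antiderivative of our velocity equation v(t) = 2·t + 5. Taking ∫v(t)dt and applying x(0) = -2, we find x(t) = t^2 + 5·t - 2. We have position x(t) = t^2 + 5·t - 2. Substituting t = 2: x(2) = 12.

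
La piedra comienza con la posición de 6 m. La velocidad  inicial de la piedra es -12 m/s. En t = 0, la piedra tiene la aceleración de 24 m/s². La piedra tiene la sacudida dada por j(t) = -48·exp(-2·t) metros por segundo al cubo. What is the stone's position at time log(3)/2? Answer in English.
Starting from jerk j(t) = -48·exp(-2·t), we take 3 integrals. Finding the antiderivative of j(t) and using a(0) = 24: a(t) = 24·exp(-2·t). Finding the integral of a(t) and using v(0) = -12: v(t) = -12·exp(-2·t). Taking ∫v(t)dt and applying x(0) = 6, we find x(t) = 6·exp(-2·t). From the given position equation x(t) = 6·exp(-2·t), we substitute t = log(3)/2 to get x = 2.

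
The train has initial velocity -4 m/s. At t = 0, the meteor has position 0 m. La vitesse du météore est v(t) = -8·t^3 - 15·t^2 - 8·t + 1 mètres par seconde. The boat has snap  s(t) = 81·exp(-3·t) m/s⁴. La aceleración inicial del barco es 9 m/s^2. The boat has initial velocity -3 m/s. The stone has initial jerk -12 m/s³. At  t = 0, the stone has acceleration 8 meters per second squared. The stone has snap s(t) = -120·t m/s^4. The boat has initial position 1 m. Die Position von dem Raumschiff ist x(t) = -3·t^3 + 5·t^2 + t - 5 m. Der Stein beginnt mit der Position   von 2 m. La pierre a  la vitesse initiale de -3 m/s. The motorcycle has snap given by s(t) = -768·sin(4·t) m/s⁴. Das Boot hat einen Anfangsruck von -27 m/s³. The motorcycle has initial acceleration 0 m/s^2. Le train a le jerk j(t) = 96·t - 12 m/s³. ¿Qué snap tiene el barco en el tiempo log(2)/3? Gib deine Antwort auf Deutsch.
Wir haben den Snap s(t) = 81·exp(-3·t). Durch Einsetzen von t = log(2)/3: s(log(2)/3) = 81/2.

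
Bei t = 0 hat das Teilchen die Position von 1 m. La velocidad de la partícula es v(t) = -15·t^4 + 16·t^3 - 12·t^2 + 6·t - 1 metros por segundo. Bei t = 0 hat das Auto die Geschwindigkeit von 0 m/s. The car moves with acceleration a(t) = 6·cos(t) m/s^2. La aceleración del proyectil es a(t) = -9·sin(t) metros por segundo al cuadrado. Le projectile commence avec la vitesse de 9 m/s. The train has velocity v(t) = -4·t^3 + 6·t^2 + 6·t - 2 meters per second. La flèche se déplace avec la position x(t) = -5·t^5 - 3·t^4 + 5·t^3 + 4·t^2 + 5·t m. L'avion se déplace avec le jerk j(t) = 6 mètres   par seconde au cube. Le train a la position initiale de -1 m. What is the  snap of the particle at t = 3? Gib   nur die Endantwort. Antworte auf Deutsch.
Die Antwort ist -984.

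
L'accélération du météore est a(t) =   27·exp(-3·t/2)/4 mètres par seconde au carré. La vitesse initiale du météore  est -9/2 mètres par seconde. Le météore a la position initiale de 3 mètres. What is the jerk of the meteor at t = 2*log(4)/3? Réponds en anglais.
We must differentiate our acceleration equation a(t) = 27·exp(-3·t/2)/4 1 time. The derivative of acceleration gives jerk: j(t) = -81·exp(-3·t/2)/8. From the given jerk equation j(t) = -81·exp(-3·t/2)/8, we substitute t = 2*log(4)/3 to get j = -81/32.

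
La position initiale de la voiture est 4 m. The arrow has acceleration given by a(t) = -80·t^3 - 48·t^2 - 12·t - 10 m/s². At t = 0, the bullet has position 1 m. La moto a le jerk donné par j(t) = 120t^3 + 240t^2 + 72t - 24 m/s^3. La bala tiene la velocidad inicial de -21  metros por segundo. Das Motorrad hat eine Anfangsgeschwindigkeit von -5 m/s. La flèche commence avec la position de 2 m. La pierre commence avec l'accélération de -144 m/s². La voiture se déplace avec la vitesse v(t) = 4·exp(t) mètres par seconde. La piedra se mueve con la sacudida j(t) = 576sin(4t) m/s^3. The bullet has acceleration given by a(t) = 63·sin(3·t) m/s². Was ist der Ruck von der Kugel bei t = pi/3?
Ausgehend von der Beschleunigung a(t) = 63·sin(3·t), nehmen wir 1 Ableitung. Durch Ableiten von der Beschleunigung erhalten wir den Ruck: j(t) = 189·cos(3·t). Mit j(t) = 189·cos(3·t) und Einsetzen von t = pi/3, finden wir j = -189.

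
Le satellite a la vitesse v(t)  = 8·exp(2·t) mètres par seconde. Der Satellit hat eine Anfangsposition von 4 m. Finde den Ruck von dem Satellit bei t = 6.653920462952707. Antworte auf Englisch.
We must differentiate our velocity equation v(t) = 8·exp(2·t) 2 times. The derivative of velocity gives acceleration: a(t) = 16·exp(2·t). The derivative of acceleration gives jerk: j(t) = 32·exp(2·t). Using j(t) = 32·exp(2·t) and substituting t = 6.653920462952707, we find j = 19260690.7601700.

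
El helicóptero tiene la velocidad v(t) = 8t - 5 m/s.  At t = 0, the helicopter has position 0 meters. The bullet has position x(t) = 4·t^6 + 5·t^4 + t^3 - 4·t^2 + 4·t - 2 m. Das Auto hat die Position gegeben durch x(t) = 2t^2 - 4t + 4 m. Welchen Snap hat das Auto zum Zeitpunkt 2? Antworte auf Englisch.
Starting from position x(t) = 2·t^2 - 4·t + 4, we take 4 derivatives. Taking d/dt of x(t), we find v(t) = 4·t - 4. The derivative of velocity gives acceleration: a(t) = 4. Taking d/dt of a(t), we find j(t) = 0. Differentiating jerk, we get snap: s(t) = 0. From the given snap equation s(t) = 0, we substitute t = 2 to get s = 0.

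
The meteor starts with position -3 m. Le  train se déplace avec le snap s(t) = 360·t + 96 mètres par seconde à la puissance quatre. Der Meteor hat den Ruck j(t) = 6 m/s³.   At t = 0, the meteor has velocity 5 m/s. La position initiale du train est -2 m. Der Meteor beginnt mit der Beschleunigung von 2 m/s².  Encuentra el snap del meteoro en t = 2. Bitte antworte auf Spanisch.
Partiendo de la sacudida j(t) = 6, tomamos 1 derivada. La derivada de la sacudida da el snap: s(t) = 0. De la ecuación del snap s(t) = 0, sustituimos t = 2 para obtener s = 0.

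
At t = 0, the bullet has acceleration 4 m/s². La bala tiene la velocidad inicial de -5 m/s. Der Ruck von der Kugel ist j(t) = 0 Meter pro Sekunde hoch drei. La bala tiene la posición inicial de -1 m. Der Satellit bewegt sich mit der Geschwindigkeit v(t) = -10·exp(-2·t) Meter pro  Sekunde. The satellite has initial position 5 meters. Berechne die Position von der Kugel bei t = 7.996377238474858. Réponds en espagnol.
Partiendo de la sacudida j(t) = 0, tomamos 3 integrales. La integral de la sacudida es la aceleración. Usando a(0) = 4, obtenemos a(t) = 4. La antiderivada de la aceleración, con v(0) = -5, da la velocidad: v(t) = 4·t - 5. La integral de la velocidad, con x(0) = -1, da la posición: x(t) = 2·t^2 - 5·t - 1. Usando x(t) = 2·t^2 - 5·t - 1 y sustituyendo t = 7.996377238474858, encontramos x = 86.9022116876233.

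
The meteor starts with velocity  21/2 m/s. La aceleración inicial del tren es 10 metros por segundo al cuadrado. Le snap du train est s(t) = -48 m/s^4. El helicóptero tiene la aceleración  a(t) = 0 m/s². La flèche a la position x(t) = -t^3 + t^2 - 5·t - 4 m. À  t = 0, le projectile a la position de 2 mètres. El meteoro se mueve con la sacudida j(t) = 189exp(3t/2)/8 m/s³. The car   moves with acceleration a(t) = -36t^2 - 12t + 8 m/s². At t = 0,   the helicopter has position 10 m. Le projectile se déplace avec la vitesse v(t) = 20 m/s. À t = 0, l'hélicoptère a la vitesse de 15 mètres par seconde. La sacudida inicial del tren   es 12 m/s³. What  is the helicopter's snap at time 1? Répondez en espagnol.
Partiendo de la aceleración a(t) = 0, tomamos 2 derivadas. Derivando la aceleración, obtenemos la sacudida: j(t) = 0. Tomando d/dt de j(t), encontramos s(t) = 0. Usando s(t) = 0 y sustituyendo t = 1, encontramos s = 0.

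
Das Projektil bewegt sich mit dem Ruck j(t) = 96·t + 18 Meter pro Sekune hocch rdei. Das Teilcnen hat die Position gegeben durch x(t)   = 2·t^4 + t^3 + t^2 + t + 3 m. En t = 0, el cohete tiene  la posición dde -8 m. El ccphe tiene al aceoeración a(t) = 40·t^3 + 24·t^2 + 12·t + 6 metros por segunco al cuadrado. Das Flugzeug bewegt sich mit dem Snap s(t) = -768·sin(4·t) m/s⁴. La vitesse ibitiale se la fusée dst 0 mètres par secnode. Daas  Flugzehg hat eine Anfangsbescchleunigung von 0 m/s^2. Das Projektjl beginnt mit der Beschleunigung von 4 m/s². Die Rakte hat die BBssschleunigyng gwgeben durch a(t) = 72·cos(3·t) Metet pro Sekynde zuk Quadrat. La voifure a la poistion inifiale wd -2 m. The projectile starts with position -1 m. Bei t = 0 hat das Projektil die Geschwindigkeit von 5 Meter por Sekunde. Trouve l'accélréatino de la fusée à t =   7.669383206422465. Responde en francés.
De l'équation de l'accélération a(t) = 72·cos(3·t), nous substituons t = 7.669383206422465 pour obtenir a = -37.8661700348663.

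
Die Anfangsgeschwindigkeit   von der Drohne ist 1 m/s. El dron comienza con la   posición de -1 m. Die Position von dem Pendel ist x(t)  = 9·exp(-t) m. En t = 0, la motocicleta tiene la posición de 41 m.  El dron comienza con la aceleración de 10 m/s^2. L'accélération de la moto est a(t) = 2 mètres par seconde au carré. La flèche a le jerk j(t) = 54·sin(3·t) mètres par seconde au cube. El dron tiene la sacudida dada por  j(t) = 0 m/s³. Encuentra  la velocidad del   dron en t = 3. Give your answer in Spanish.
Necesitamos integrar nuestra ecuación de la sacudida j(t) = 0 2 veces. La integral de la sacudida, con a(0) = 10, da la aceleración: a(t) = 10. La antiderivada de la aceleración es la velocidad. Usando v(0) = 1, obtenemos v(t) = 10·t + 1. Usando v(t) = 10·t + 1 y sustituyendo t = 3, encontramos v = 31.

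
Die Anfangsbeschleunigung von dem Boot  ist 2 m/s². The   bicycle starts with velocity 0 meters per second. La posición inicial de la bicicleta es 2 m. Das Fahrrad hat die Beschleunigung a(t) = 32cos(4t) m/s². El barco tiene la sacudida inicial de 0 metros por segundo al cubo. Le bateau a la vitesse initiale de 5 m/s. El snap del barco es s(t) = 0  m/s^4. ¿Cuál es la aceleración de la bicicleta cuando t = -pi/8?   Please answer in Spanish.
Usando a(t) = 32·cos(4·t) y sustituyendo t = -pi/8, encontramos a = 0.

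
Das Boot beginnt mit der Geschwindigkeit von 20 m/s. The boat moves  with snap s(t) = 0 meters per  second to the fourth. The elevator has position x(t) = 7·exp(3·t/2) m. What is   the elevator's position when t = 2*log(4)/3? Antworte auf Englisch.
We have position x(t) = 7·exp(3·t/2). Substituting t = 2*log(4)/3: x(2*log(4)/3) = 28.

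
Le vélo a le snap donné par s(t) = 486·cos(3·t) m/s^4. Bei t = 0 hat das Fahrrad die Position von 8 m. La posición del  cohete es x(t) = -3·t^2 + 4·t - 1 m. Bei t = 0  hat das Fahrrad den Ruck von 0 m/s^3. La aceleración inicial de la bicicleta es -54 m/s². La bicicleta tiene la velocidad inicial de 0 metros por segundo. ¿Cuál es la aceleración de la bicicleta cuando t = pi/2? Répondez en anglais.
Starting from snap s(t) = 486·cos(3·t), we take 2 integrals. The antiderivative of snap is jerk. Using j(0) = 0, we get j(t) = 162·sin(3·t). The integral of jerk, with a(0) = -54, gives acceleration: a(t) = -54·cos(3·t). From the given acceleration equation a(t) = -54·cos(3·t), we substitute t = pi/2 to get a = 0.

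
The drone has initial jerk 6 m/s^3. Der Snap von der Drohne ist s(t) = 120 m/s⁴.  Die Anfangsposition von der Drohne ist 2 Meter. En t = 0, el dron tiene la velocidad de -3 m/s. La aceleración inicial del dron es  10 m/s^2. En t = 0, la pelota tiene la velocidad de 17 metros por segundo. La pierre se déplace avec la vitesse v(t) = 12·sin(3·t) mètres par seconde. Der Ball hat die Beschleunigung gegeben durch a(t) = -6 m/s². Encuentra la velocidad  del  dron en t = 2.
Para resolver esto, necesitamos tomar 3 antiderivadas de nuestra ecuación del snap s(t) = 120. Integrando el snap y usando la condición inicial j(0) = 6, obtenemos j(t) = 120·t + 6. Tomando ∫j(t)dt y aplicando a(0) = 10, encontramos a(t) = 60·t^2 + 6·t + 10. La integral de la aceleración es la velocidad. Usando v(0) = -3, obtenemos v(t) = 20·t^3 + 3·t^2 + 10·t - 3. Tenemos la velocidad v(t) = 20·t^3 + 3·t^2 + 10·t - 3. Sustituyendo t = 2: v(2) = 189.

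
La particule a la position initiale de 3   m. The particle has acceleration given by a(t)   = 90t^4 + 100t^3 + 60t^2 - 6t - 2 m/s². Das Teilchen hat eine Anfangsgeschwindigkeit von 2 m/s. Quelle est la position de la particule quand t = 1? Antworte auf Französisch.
Pour résoudre ceci, nous devons prendre 2 primitives de notre équation de l'accélération a(t) = 90·t^4 + 100·t^3 + 60·t^2 - 6·t - 2. En intégrant l'accélération et en utilisant la condition initiale v(0) = 2, nous obtenons v(t) = 18·t^5 + 25·t^4 + 20·t^3 - 3·t^2 - 2·t + 2. En prenant ∫v(t)dt et en appliquant x(0) = 3, nous trouvons x(t) = 3·t^6 + 5·t^5 + 5·t^4 - t^3 - t^2 + 2·t + 3. De l'équation de la position x(t) = 3·t^6 + 5·t^5 + 5·t^4 - t^3 - t^2 + 2·t + 3, nous substituons t = 1 pour obtenir x = 16.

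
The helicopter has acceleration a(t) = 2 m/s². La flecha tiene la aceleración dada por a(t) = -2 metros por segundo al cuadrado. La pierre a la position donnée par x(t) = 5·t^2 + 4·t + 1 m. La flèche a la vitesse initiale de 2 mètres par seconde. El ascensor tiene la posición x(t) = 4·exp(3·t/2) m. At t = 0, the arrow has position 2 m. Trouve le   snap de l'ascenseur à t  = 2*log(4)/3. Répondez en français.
En partant de la position x(t) = 4·exp(3·t/2), nous prenons 4 dérivées. En prenant d/dt de x(t), nous trouvons v(t) = 6·exp(3·t/2). En prenant d/dt de v(t), nous trouvons a(t) = 9·exp(3·t/2). La dérivée de l'accélération donne le jerk: j(t) = 27·exp(3·t/2)/2. En dérivant le jerk, nous obtenons le snap: s(t) = 81·exp(3·t/2)/4. Nous avons le snap s(t) = 81·exp(3·t/2)/4. En substituant t = 2*log(4)/3: s(2*log(4)/3) = 81.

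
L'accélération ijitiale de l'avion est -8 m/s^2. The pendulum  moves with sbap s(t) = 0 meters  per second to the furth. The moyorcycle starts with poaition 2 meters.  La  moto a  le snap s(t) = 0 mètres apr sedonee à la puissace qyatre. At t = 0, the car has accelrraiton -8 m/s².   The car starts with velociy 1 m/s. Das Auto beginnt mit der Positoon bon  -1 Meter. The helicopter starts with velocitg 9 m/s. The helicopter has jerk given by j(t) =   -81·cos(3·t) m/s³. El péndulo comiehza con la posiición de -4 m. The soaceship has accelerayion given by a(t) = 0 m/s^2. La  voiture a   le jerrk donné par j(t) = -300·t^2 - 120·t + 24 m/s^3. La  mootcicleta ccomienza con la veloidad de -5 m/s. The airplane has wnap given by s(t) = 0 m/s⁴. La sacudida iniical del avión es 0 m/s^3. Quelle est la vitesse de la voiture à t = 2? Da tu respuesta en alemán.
Um dies zu lösen, müssen wir 2 Stammfunktionen unserer Gleichung für den Ruck j(t) = -300·t^2 - 120·t + 24 finden. Die Stammfunktion von dem Ruck ist die Beschleunigung. Mit a(0) = -8 erhalten wir a(t) = -100·t^3 - 60·t^2 + 24·t - 8. Die Stammfunktion von der Beschleunigung ist die Geschwindigkeit. Mit v(0) = 1 erhalten wir v(t) = -25·t^4 - 20·t^3 + 12·t^2 - 8·t + 1. Mit v(t) = -25·t^4 - 20·t^3 + 12·t^2 - 8·t + 1 und Einsetzen von t = 2, finden wir v = -527.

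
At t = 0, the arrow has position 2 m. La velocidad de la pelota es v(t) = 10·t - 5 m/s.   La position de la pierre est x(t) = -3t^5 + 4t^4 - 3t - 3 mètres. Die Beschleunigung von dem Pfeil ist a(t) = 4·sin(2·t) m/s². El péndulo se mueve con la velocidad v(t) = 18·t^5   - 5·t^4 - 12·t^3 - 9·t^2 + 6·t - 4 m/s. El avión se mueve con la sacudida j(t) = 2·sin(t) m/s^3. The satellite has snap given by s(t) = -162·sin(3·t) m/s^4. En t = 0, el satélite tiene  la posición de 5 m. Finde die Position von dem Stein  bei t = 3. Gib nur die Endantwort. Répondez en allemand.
Die Antwort ist -417.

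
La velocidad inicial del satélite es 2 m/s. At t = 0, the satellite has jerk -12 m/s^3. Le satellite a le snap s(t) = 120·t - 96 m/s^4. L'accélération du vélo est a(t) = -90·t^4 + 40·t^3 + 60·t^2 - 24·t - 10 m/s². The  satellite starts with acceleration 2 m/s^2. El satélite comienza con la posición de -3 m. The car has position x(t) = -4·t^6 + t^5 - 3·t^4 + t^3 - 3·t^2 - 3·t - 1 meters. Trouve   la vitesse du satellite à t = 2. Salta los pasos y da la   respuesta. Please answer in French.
v(2) = -66.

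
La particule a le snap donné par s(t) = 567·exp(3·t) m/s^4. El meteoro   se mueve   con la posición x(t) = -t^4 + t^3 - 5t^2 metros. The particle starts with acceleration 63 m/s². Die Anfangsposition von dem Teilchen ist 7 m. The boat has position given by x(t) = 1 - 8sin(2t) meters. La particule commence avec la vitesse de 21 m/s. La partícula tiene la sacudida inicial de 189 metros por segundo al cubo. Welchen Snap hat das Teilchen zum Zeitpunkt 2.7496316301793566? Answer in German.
Aus der Gleichung für den Snap s(t) = 567·exp(3·t), setzen wir t = 2.7496316301793566 ein und erhalten s = 2167866.78639880.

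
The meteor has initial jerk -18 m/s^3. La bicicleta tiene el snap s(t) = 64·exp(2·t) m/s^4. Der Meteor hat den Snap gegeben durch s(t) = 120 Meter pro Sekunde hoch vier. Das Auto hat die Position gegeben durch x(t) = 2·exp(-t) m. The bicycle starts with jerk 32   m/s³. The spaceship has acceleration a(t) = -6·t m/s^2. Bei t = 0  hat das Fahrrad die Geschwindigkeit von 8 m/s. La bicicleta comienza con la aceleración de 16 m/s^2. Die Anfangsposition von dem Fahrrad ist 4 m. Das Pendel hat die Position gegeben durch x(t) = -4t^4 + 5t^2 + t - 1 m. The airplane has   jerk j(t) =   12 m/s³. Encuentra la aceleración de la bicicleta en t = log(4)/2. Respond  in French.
Nous devons intégrer notre équation du snap s(t) = 64·exp(2·t) 2 fois. La primitive du snap est le jerk. En utilisant j(0) = 32, nous obtenons j(t) = 32·exp(2·t). En prenant ∫j(t)dt et en appliquant a(0) = 16, nous trouvons a(t) = 16·exp(2·t). De l'équation de l'accélération a(t) = 16·exp(2·t), nous substituons t = log(4)/2 pour obtenir a = 64.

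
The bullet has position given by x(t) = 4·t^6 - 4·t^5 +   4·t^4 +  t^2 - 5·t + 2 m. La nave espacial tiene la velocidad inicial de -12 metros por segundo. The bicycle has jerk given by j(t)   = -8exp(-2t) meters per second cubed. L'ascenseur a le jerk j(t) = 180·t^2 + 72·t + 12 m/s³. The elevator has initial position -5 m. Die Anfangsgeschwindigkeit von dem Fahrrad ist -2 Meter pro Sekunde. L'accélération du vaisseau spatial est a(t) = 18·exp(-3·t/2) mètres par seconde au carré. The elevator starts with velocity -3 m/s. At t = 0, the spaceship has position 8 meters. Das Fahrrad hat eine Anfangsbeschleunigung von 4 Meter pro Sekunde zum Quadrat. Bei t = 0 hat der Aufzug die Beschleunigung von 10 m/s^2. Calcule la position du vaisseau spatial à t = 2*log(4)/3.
Nous devons trouver l'intégrale de notre équation de l'accélération a(t) = 18·exp(-3·t/2) 2 fois. La primitive de l'accélération est la vitesse. En utilisant v(0) = -12, nous obtenons v(t) = -12·exp(-3·t/2). En prenant ∫v(t)dt et en appliquant x(0) = 8, nous trouvons x(t) = 8·exp(-3·t/2). De l'équation de la position x(t) = 8·exp(-3·t/2), nous substituons t = 2*log(4)/3 pour obtenir x = 2.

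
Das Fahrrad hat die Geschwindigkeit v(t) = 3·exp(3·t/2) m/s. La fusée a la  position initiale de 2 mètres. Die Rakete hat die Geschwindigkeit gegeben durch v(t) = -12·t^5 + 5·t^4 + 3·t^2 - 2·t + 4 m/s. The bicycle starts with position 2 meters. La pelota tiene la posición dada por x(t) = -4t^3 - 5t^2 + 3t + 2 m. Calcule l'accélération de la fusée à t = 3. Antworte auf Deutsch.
Um dies zu lösen, müssen wir 1 Ableitung unserer Gleichung für die Geschwindigkeit v(t) = -12·t^5 + 5·t^4 + 3·t^2 - 2·t + 4 nehmen. Die Ableitung von der Geschwindigkeit ergibt die Beschleunigung: a(t) = -60·t^4 + 20·t^3 + 6·t - 2. Mit a(t) = -60·t^4 + 20·t^3 + 6·t - 2 und Einsetzen von t = 3, finden wir a = -4304.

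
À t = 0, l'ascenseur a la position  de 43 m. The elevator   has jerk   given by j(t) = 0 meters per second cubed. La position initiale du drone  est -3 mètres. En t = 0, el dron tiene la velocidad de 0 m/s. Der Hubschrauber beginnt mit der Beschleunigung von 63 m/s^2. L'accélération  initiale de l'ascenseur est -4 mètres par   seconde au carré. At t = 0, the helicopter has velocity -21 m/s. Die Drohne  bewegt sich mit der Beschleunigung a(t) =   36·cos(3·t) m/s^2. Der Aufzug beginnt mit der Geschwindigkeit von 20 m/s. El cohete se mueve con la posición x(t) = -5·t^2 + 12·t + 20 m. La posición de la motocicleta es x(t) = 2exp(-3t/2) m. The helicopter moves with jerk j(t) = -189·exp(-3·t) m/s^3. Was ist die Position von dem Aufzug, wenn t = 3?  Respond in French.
Nous devons trouver la primitive de notre équation du jerk j(t) = 0 3 fois. En prenant ∫j(t)dt et en appliquant a(0) = -4, nous trouvons a(t) = -4. En prenant ∫a(t)dt et en appliquant v(0) = 20, nous trouvons v(t) = 20 - 4·t. En prenant ∫v(t)dt et en appliquant x(0) = 43, nous trouvons x(t) = -2·t^2 + 20·t + 43. En utilisant x(t) = -2·t^2 + 20·t + 43 et en substituant t = 3, nous trouvons x = 85.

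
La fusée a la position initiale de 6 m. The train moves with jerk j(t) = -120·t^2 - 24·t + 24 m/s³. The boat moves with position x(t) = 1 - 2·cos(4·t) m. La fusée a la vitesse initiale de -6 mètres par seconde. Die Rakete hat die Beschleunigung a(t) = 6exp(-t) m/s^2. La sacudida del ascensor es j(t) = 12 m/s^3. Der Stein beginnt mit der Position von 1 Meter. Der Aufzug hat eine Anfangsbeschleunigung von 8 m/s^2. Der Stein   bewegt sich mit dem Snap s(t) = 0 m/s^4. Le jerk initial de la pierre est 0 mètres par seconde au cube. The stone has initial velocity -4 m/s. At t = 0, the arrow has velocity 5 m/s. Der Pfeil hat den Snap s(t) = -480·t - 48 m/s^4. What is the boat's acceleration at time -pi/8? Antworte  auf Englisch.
We must differentiate our position equation x(t) = 1 - 2·cos(4·t) 2 times. Differentiating position, we get velocity: v(t) = 8·sin(4·t). Differentiating velocity, we get acceleration: a(t) = 32·cos(4·t). We have acceleration a(t) = 32·cos(4·t). Substituting t = -pi/8: a(-pi/8) = 0.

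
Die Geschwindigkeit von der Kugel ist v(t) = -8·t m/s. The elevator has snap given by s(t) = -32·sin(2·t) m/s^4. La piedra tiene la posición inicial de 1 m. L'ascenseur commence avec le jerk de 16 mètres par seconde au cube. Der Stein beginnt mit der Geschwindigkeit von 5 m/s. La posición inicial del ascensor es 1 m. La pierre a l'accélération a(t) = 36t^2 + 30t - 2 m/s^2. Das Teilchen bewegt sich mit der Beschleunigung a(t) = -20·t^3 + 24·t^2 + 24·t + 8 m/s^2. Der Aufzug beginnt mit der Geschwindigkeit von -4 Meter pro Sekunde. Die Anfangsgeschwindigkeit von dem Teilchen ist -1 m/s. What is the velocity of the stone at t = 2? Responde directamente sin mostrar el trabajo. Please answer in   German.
Bei t = 2, v = 157.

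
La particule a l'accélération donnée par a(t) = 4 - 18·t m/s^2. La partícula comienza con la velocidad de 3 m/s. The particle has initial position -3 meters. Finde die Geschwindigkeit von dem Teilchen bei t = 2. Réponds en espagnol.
Debemos encontrar la integral de nuestra ecuación de la aceleración a(t) = 4 - 18·t 1 vez. Tomando ∫a(t)dt y aplicando v(0) = 3, encontramos v(t) = -9·t^2 + 4·t + 3. Tenemos la velocidad v(t) = -9·t^2 + 4·t + 3. Sustituyendo t = 2: v(2) = -25.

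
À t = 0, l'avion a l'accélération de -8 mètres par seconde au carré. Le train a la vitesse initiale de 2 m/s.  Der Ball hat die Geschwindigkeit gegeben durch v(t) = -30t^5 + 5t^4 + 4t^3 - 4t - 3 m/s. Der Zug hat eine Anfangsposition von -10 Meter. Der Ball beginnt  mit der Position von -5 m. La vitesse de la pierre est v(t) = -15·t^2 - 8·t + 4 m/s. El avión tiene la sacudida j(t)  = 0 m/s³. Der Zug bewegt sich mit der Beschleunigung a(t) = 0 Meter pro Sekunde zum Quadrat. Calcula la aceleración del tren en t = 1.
Tenemos la aceleración a(t) = 0. Sustituyendo t = 1: a(1) = 0.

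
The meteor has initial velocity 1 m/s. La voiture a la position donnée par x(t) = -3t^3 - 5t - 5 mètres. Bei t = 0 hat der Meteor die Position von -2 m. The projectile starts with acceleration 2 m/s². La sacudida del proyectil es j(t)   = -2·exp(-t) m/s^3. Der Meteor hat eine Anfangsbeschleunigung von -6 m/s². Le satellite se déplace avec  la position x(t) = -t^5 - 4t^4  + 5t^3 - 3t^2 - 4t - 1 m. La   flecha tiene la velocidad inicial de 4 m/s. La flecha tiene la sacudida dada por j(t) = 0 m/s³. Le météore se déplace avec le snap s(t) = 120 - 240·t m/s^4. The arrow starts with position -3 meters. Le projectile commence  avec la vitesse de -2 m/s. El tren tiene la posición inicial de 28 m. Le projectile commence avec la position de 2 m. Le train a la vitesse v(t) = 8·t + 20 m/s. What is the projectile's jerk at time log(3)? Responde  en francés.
De l'équation du jerk j(t) = -2·exp(-t), nous substituons t = log(3) pour obtenir j = -2/3.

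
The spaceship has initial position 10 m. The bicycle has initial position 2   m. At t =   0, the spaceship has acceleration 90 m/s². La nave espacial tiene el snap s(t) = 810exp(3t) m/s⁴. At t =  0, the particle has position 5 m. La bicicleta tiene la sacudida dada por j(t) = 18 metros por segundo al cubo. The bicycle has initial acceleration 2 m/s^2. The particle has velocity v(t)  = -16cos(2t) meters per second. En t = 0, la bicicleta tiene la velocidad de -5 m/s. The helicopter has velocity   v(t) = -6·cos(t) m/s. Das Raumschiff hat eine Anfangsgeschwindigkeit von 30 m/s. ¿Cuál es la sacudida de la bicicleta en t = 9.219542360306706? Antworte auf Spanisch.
De la ecuación de la sacudida j(t) = 18, sustituimos t = 9.219542360306706 para obtener j = 18.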